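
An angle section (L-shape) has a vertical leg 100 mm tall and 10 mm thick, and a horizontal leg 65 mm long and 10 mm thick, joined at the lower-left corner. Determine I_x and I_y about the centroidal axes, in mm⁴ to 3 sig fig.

Break the section into simple shapes (no overlaps), measuring from the bottom-left corner of the bounding box.
Vertical leg: 10 × 100, A = 1 000 mm², y = 50 mm, Ī = 833 333 mm⁴.
Horizontal leg (remainder): 55 × 10, A = 550 mm², y = 5 mm, Ī = 4583.3 mm⁴.
Centroid: ȳ = ΣA·y / ΣA = 34.032 mm.
Transfer each piece to the centroidal x-axis using Ī + A·d² with d = y − 34.032:
  vertical leg: d = 15.968 mm → contributes +1 088 302 mm⁴
  horizontal leg (remainder): d = -29.032 mm → contributes +468 163 mm⁴
Total I = 1 556 465 mm⁴.
For the y-axis: x̄ = 16.532 mm.
Repeating about the centroidal y-axis gives I_y = 521 778 mm⁴.

I_x ≈ 1.56 × 10⁶ mm⁴, I_y ≈ 5.22 × 10⁵ mm⁴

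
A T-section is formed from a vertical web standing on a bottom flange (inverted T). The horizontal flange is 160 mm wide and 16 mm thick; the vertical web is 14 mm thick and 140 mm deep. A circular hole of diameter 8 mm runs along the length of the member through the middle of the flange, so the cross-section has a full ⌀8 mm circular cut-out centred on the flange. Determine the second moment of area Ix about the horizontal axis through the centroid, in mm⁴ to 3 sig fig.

Ix ≈ 9.95 × 10⁶ mm⁴

Decompose the section into non-overlapping parts with the origin at the bottom-left of its bounding rectangle.
Flange: 160 × 16, A = 2 560 mm², y = 8 mm, Ī = 54 613 mm⁴.
Web: 14 × 140, A = 1 960 mm², y = 86 mm, Ī = 3 201 333 mm⁴.
Hole (subtracted): ⌀8, A = 50.265 mm², y = 8 mm, Ī = 201.06 mm⁴.
Centroid: ȳ = ΣA·y / ΣA = 42.203 mm.
Transfer each piece to the horizontal axis through the centroid using Ī + A·d² with d = y − 42.203:
  flange: d = -34.203 mm → contributes +3 049 483 mm⁴
  web: d = 43.797 mm → contributes +6 960 897 mm⁴
  hole: d = -34.203 mm → contributes −59 005 mm⁴
Total I = 9 951 374 mm⁴.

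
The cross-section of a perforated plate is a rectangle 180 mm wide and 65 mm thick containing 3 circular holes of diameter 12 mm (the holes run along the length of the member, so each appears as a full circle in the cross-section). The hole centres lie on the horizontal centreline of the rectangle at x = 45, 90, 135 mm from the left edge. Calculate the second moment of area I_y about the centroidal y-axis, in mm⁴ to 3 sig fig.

Treat the section as a set of non-overlapping primitives; coordinates are from the bounding-box lower-left.
Plate: 180 × 65, A = 11 700 mm², x = 90 mm, Ī = 31 590 000 mm⁴.
Hole 1 (subtracted): ⌀12, A = 113.1 mm², x = 45 mm, Ī = 1017.9 mm⁴.
Hole 2 (subtracted): ⌀12, A = 113.1 mm², x = 90 mm, Ī = 1017.9 mm⁴.
Hole 3 (subtracted): ⌀12, A = 113.1 mm², x = 135 mm, Ī = 1017.9 mm⁴.
By symmetry the centroid is at mid-width, x̄ = 90 mm.
Transfer each piece to the centroidal y-axis using Ī + A·d² with d = x − 90:
  plate: d = 0 mm → contributes +31 590 000 mm⁴
  hole 1: d = -45 mm → contributes −230 040 mm⁴
  hole 2: d = 0 mm → contributes −1017.9 mm⁴
  hole 3: d = 45 mm → contributes −230 040 mm⁴
Total I = 31 128 902 mm⁴.

I_y ≈ 3.11 × 10⁷ mm⁴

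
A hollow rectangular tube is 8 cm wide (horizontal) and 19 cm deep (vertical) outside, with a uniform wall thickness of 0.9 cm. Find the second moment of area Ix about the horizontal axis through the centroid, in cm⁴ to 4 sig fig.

Ix ≈ 1944 cm⁴

Break the section into simple shapes (no overlaps), measuring from the bottom-left corner of the bounding box.
Outer rectangle: 8 × 19, A = 152 cm², y = 9.5 cm, Ī = 4572.67 cm⁴.
Inner void (subtracted): 6.2 × 17.2, A = 106.64 cm², y = 9.5 cm, Ī = 2629.03 cm⁴.
By symmetry the centroid is at mid-height, ȳ = 9.5 cm.
All pieces are centred on the horizontal axis through the centroid, so I = ΣĪ (holes subtracted) = 1943.64 cm⁴.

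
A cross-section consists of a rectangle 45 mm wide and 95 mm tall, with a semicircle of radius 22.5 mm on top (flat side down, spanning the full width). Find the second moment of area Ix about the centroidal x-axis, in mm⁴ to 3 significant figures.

Ix ≈ 5.43 × 10⁶ mm⁴

Break the section into simple shapes (no overlaps), measuring from the bottom-left corner of the bounding box.
Rectangular body: 45 × 95, A = 4 275 mm², y = 47.5 mm, Ī = 3 215 156 mm⁴.
Semicircular cap: semicircle r = 22.5, A = 795.22 mm², y = 104.55 mm, Ī = 28 130 mm⁴.
Centroid: ȳ = ΣA·y / ΣA = 56.448 mm.
Transfer each piece to the centroidal x-axis using Ī + A·d² with d = y − 56.448:
  rectangular body: d = -8.9476 mm → contributes +3 557 414 mm⁴
  semicircular cap: d = 48.102 mm → contributes +1 868 075 mm⁴
Total I = 5 425 489 mm⁴.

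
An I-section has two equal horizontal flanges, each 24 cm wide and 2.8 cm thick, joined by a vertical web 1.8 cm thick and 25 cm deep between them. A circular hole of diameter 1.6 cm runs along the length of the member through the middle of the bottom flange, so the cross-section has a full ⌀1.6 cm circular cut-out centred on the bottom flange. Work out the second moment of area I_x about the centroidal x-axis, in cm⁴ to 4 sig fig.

I_x ≈ 2.801 × 10⁴ cm⁴

Split into non-overlapping primitives; take the origin at the lower-left of the bounding box.
Bottom flange: 24 × 2.8, A = 67.2 cm², y = 1.4 cm, Ī = 43.904 cm⁴.
Web: 1.8 × 25, A = 45 cm², y = 15.3 cm, Ī = 2343.75 cm⁴.
Top flange: 24 × 2.8, A = 67.2 cm², y = 29.2 cm, Ī = 43.904 cm⁴.
Hole (subtracted): ⌀1.6, A = 2.01062 cm², y = 1.4 cm, Ī = 0.321699 cm⁴.
Centroid: ȳ = ΣA·y / ΣA = 15.4575 cm.
Transfer each piece to the centroidal x-axis using Ī + A·d² with d = y − 15.4575:
  bottom flange: d = -14.0575 cm → contributes +13323.6 cm⁴
  web: d = -0.15755 cm → contributes +2344.87 cm⁴
  top flange: d = 13.7425 cm → contributes +12 735 cm⁴
  hole: d = -14.0575 cm → contributes −397.65 cm⁴
Total I = 28005.8 cm⁴.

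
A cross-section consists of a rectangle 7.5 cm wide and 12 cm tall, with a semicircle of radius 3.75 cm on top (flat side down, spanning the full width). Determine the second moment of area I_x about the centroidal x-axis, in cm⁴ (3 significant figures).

Decompose the section into non-overlapping parts with the origin at the bottom-left of its bounding rectangle.
Rectangular body: 7.5 × 12, A = 90 cm², y = 6 cm, Ī = 1 080 cm⁴.
Semicircular cap: semicircle r = 3.75, A = 22.089 cm², y = 13.592 cm, Ī = 21.705 cm⁴.
Centroid: ȳ = ΣA·y / ΣA = 7.4961 cm.
Transfer each piece to the centroidal x-axis using Ī + A·d² with d = y − 7.4961:
  rectangular body: d = -1.4961 cm → contributes +1281.4 cm⁴
  semicircular cap: d = 6.0955 cm → contributes +842.43 cm⁴
Total I = 2123.9 cm⁴.

I_x ≈ 2120 cm⁴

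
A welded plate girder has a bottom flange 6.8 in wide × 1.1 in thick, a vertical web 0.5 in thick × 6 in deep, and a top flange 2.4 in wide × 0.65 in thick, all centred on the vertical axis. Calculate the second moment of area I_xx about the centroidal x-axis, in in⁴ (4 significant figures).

I_xx ≈ 83.40 in⁴

Decompose the section into non-overlapping parts with the origin at the bottom-left of its bounding rectangle.
Bottom plate: 6.8 × 1.1, A = 7.48 in², y = 0.55 in, Ī = 0.754233 in⁴.
Web plate: 0.5 × 6, A = 3 in², y = 4.1 in, Ī = 9 in⁴.
Top plate: 2.4 × 0.65, A = 1.56 in², y = 7.425 in, Ī = 0.054925 in⁴.
Centroid: ȳ = ΣA·y / ΣA = 2.32533 in.
Transfer each piece to the centroidal x-axis using Ī + A·d² with d = y − 2.32533:
  bottom plate: d = -1.77533 in → contributes +24.3297 in⁴
  web plate: d = 1.77467 in → contributes +18.4483 in⁴
  top plate: d = 5.09967 in → contributes +40.6252 in⁴
Total I = 83.4033 in⁴.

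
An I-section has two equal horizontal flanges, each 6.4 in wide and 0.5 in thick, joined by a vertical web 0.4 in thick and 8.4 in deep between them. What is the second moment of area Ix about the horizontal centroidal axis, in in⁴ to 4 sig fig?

Ix ≈ 146.6 in⁴

Treat the section as a set of non-overlapping primitives; coordinates are from the bounding-box lower-left.
Bottom flange: 6.4 × 0.5, A = 3.2 in², y = 0.25 in, Ī = 0.0666667 in⁴.
Web: 0.4 × 8.4, A = 3.36 in², y = 4.7 in, Ī = 19.7568 in⁴.
Top flange: 6.4 × 0.5, A = 3.2 in², y = 9.15 in, Ī = 0.0666667 in⁴.
By symmetry the centroid is at mid-height, ȳ = 4.7 in.
Transfer each piece to the horizontal centroidal axis using Ī + A·d² with d = y − 4.7:
  bottom flange: d = -4.45 in → contributes +63.4347 in⁴
  web: d = 0 in → contributes +19.7568 in⁴
  top flange: d = 4.45 in → contributes +63.4347 in⁴
Total I = 146.626 in⁴.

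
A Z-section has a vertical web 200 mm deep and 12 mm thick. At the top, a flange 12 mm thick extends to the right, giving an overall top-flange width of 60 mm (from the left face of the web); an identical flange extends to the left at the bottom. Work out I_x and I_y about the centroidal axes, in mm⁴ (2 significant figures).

Treat the section as a set of non-overlapping primitives; coordinates are from the bounding-box lower-left.
Web: 12 × 200, A = 2 400 mm², y = 100 mm, Ī = 8 000 000 mm⁴.
Top flange (beyond web): 48 × 12, A = 576 mm², y = 194 mm, Ī = 6 912 mm⁴.
Bottom flange (beyond web): 48 × 12, A = 576 mm², y = 6 mm, Ī = 6 912 mm⁴.
Centroid: ȳ = ΣA·y / ΣA = 100 mm.
Transfer each piece to the centroidal x-axis using Ī + A·d² with d = y − 100:
  web: d = 0 mm → contributes +8 000 000 mm⁴
  top flange (beyond web): d = 94 mm → contributes +5 096 448 mm⁴
  bottom flange (beyond web): d = -94 mm → contributes +5 096 448 mm⁴
Total I = 18 192 896 mm⁴.
For the y-axis: x̄ = 54 mm.
Repeating about the centroidal y-axis gives I_y = 1 286 784 mm⁴.

I_x ≈ 1.8 × 10⁷ mm⁴, I_y ≈ 1.3 × 10⁶ mm⁴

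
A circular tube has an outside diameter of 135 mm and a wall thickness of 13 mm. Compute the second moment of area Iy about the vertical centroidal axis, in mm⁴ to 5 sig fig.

Break the section into simple shapes (no overlaps), measuring from the bottom-left corner of the bounding box.
Outer circle: ⌀135, A = 14313.88 mm², x = 67.5 mm, Ī = 16 304 406 mm⁴.
Bore (subtracted): ⌀109, A = 9331.316 mm², x = 67.5 mm, Ī = 6 929 085 mm⁴.
By symmetry the centroid is at mid-width, x̄ = 67.5 mm.
All pieces are centred on the vertical centroidal axis, so I = ΣĪ (holes subtracted) = 9 375 321 mm⁴.

Iy ≈ 9.3753 × 10⁶ mm⁴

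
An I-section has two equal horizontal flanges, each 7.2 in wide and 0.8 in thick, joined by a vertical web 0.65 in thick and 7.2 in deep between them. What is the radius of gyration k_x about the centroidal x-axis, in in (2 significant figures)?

Break the section into simple shapes (no overlaps), measuring from the bottom-left corner of the bounding box.
Bottom flange: 7.2 × 0.8, A = 5.76 in², y = 0.4 in, Ī = 0.3072 in⁴.
Web: 0.65 × 7.2, A = 4.68 in², y = 4.4 in, Ī = 20.22 in⁴.
Top flange: 7.2 × 0.8, A = 5.76 in², y = 8.4 in, Ī = 0.3072 in⁴.
By symmetry the centroid is at mid-height, ȳ = 4.4 in.
Transfer each piece to the centroidal x-axis using Ī + A·d² with d = y − 4.4:
  bottom flange: d = -4 in → contributes +92.47 in⁴
  web: d = 0 in → contributes +20.22 in⁴
  top flange: d = 4 in → contributes +92.47 in⁴
Total I = 205.2 in⁴.
Radius of gyration: k = √(I/A) = √(205.2 / 16.2) = 3.559 in.

k_x ≈ 3.6 in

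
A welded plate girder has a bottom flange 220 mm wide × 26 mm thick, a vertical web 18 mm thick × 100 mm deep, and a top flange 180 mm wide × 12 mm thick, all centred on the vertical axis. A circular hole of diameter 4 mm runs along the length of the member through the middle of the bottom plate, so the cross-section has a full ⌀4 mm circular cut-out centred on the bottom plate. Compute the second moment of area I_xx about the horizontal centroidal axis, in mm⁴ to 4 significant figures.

I_xx ≈ 2.539 × 10⁷ mm⁴

Break the section into simple shapes (no overlaps), measuring from the bottom-left corner of the bounding box.
Bottom plate: 220 × 26, A = 5 720 mm², y = 13 mm, Ī = 322 227 mm⁴.
Web plate: 18 × 100, A = 1 800 mm², y = 76 mm, Ī = 1 500 000 mm⁴.
Top plate: 180 × 12, A = 2 160 mm², y = 132 mm, Ī = 25 920 mm⁴.
Hole (subtracted): ⌀4, A = 12.5664 mm², y = 13 mm, Ī = 12.5664 mm⁴.
Centroid: ȳ = ΣA·y / ΣA = 51.3183 mm.
Transfer each piece to the horizontal centroidal axis using Ī + A·d² with d = y − 51.3183:
  bottom plate: d = -38.3183 mm → contributes +8 720 875 mm⁴
  web plate: d = 24.6817 mm → contributes +2 596 532 mm⁴
  top plate: d = 80.6817 mm → contributes +14 086 506 mm⁴
  hole: d = -38.3183 mm → contributes −18463.7 mm⁴
Total I = 25 385 449 mm⁴.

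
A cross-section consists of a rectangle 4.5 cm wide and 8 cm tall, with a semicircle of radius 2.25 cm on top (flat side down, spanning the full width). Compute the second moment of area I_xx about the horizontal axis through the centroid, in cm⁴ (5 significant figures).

I_xx ≈ 354.73 cm⁴

Treat the section as a set of non-overlapping primitives; coordinates are from the bounding-box lower-left.
Rectangular body: 4.5 × 8, A = 36 cm², y = 4 cm, Ī = 192 cm⁴.
Semicircular cap: semicircle r = 2.25, A = 7.952156 cm², y = 8.95493 cm, Ī = 2.812951 cm⁴.
Centroid: ȳ = ΣA·y / ΣA = 4.896483 cm.
Transfer each piece to the horizontal axis through the centroid using Ī + A·d² with d = y − 4.896483:
  rectangular body: d = -0.8964833 cm → contributes +220.9326 cm⁴
  semicircular cap: d = 4.058446 cm → contributes +133.7928 cm⁴
Total I = 354.7254 cm⁴.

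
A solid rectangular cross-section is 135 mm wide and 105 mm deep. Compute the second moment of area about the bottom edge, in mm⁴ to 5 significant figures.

The section: 135 × 105, A = 14 175 mm², y = 52.5 mm, Ī = 13 023 281 mm⁴.
Transfer it to a horizontal axis along the bottom face using Ī + A·d² with d = y − 0:
  the section: d = 52.5 mm → contributes +52 093 125 mm⁴
Total I = 52 093 125 mm⁴.

I_base ≈ 5.2093 × 10⁷ mm⁴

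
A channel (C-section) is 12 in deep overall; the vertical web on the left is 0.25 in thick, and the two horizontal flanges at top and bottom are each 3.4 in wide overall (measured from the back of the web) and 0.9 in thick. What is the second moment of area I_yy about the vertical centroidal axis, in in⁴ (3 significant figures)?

Break the section into simple shapes (no overlaps), measuring from the bottom-left corner of the bounding box.
Web: 0.25 × 12, A = 3 in², x = 0.125 in, Ī = 0.015625 in⁴.
Top flange (beyond web): 3.15 × 0.9, A = 2.835 in², x = 1.825 in, Ī = 2.3442 in⁴.
Bottom flange (beyond web): 3.15 × 0.9, A = 2.835 in², x = 1.825 in, Ī = 2.3442 in⁴.
Centroid: x̄ = ΣA·x / ΣA = 1.2368 in.
Transfer each piece to the vertical centroidal axis using Ī + A·d² with d = x − 1.2368:
  web: d = -1.1118 in → contributes +3.7237 in⁴
  top flange (beyond web): d = 0.58824 in → contributes +3.3252 in⁴
  bottom flange (beyond web): d = 0.58824 in → contributes +3.3252 in⁴
Total I = 10.374 in⁴.

I_yy ≈ 10.4 in⁴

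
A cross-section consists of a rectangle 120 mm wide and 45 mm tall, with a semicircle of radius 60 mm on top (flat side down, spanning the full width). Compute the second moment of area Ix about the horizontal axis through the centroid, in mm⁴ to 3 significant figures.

Break the section into simple shapes (no overlaps), measuring from the bottom-left corner of the bounding box.
Rectangular body: 120 × 45, A = 5 400 mm², y = 22.5 mm, Ī = 911 250 mm⁴.
Semicircular cap: semicircle r = 60, A = 5654.9 mm², y = 70.465 mm, Ī = 1 422 450 mm⁴.
Centroid: ȳ = ΣA·y / ΣA = 47.035 mm.
Transfer each piece to the horizontal axis through the centroid using Ī + A·d² with d = y − 47.035:
  rectangular body: d = -24.535 mm → contributes +4 161 948 mm⁴
  semicircular cap: d = 23.429 mm → contributes +4 526 638 mm⁴
Total I = 8 688 586 mm⁴.

Ix ≈ 8.69 × 10⁶ mm⁴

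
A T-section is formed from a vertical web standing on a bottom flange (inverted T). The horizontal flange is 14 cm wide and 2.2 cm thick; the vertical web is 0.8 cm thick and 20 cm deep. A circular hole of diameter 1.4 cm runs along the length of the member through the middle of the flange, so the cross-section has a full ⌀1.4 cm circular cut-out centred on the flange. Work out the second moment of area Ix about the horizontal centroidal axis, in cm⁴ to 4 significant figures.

Treat the section as a set of non-overlapping primitives; coordinates are from the bounding-box lower-left.
Flange: 14 × 2.2, A = 30.8 cm², y = 1.1 cm, Ī = 12.4227 cm⁴.
Web: 0.8 × 20, A = 16 cm², y = 12.2 cm, Ī = 533.333 cm⁴.
Hole (subtracted): ⌀1.4, A = 1.53938 cm², y = 1.1 cm, Ī = 0.188574 cm⁴.
Centroid: ȳ = ΣA·y / ΣA = 5.02394 cm.
Transfer each piece to the horizontal centroidal axis using Ī + A·d² with d = y − 5.02394:
  flange: d = -3.92394 cm → contributes +486.66 cm⁴
  web: d = 7.17606 cm → contributes +1357.27 cm⁴
  hole: d = -3.92394 cm → contributes −23.8909 cm⁴
Total I = 1820.04 cm⁴.

Ix ≈ 1820 cm⁴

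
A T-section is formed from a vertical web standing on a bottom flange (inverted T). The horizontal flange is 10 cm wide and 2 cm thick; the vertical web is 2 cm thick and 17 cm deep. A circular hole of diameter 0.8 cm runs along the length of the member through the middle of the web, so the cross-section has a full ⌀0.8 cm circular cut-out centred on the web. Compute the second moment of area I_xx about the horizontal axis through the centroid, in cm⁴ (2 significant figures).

I_xx ≈ 2000 cm⁴

Break the section into simple shapes (no overlaps), measuring from the bottom-left corner of the bounding box.
Flange: 10 × 2, A = 20 cm², y = 1 cm, Ī = 6.667 cm⁴.
Web: 2 × 17, A = 34 cm², y = 10.5 cm, Ī = 818.8 cm⁴.
Hole (subtracted): ⌀0.8, A = 0.5027 cm², y = 10.5 cm, Ī = 0.02011 cm⁴.
Centroid: ȳ = ΣA·y / ΣA = 6.948 cm.
Transfer each piece to the horizontal axis through the centroid using Ī + A·d² with d = y − 6.948:
  flange: d = -5.948 cm → contributes +714.3 cm⁴
  web: d = 3.552 cm → contributes +1 248 cm⁴
  hole: d = 3.552 cm → contributes −6.36 cm⁴
Total I = 1 956 cm⁴.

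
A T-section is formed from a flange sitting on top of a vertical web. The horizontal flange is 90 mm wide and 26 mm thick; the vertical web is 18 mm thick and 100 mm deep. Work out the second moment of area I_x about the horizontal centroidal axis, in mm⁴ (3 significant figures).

I_x ≈ 5.67 × 10⁶ mm⁴

Break the section into simple shapes (no overlaps), measuring from the bottom-left corner of the bounding box.
Flange: 90 × 26, A = 2 340 mm², y = 113 mm, Ī = 131 820 mm⁴.
Web: 18 × 100, A = 1 800 mm², y = 50 mm, Ī = 1 500 000 mm⁴.
Centroid: ȳ = ΣA·y / ΣA = 85.609 mm.
Transfer each piece to the horizontal centroidal axis using Ī + A·d² with d = y − 85.609:
  flange: d = 27.391 mm → contributes +1 887 484 mm⁴
  web: d = -35.609 mm → contributes +3 782 363 mm⁴
Total I = 5 669 846 mm⁴.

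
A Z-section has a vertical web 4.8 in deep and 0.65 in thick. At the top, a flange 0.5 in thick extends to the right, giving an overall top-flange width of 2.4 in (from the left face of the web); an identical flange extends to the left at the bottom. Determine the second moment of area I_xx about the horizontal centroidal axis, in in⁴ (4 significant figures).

I_xx ≈ 14.12 in⁴

Break the section into simple shapes (no overlaps), measuring from the bottom-left corner of the bounding box.
Web: 0.65 × 4.8, A = 3.12 in², y = 2.4 in, Ī = 5.9904 in⁴.
Top flange (beyond web): 1.75 × 0.5, A = 0.875 in², y = 4.55 in, Ī = 0.0182292 in⁴.
Bottom flange (beyond web): 1.75 × 0.5, A = 0.875 in², y = 0.25 in, Ī = 0.0182292 in⁴.
Centroid: ȳ = ΣA·y / ΣA = 2.4 in.
Transfer each piece to the horizontal centroidal axis using Ī + A·d² with d = y − 2.4:
  web: d = 0 in → contributes +5.9904 in⁴
  top flange (beyond web): d = 2.15 in → contributes +4.06292 in⁴
  bottom flange (beyond web): d = -2.15 in → contributes +4.06292 in⁴
Total I = 14.1162 in⁴.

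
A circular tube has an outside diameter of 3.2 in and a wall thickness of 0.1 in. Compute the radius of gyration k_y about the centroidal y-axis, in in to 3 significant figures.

k_y ≈ 1.10 in

Break the section into simple shapes (no overlaps), measuring from the bottom-left corner of the bounding box.
Outer circle: ⌀3.2, A = 8.0425 in², x = 1.6 in, Ī = 5.1472 in⁴.
Bore (subtracted): ⌀3, A = 7.0686 in², x = 1.6 in, Ī = 3.9761 in⁴.
By symmetry the centroid is at mid-width, x̄ = 1.6 in.
All pieces are centred on the centroidal y-axis, so I = ΣĪ (holes subtracted) = 1.1711 in⁴.
Radius of gyration: k = √(I/A) = √(1.1711 / 0.97389) = 1.0966 in.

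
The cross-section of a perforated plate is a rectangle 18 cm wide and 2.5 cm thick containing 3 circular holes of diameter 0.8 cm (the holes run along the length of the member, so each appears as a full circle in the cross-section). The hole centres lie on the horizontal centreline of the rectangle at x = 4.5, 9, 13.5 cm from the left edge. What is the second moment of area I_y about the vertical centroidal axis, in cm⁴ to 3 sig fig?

I_y ≈ 1190 cm⁴

Decompose the section into non-overlapping parts with the origin at the bottom-left of its bounding rectangle.
Plate: 18 × 2.5, A = 45 cm², x = 9 cm, Ī = 1 215 cm⁴.
Hole 1 (subtracted): ⌀0.8, A = 0.50265 cm², x = 4.5 cm, Ī = 0.020106 cm⁴.
Hole 2 (subtracted): ⌀0.8, A = 0.50265 cm², x = 9 cm, Ī = 0.020106 cm⁴.
Hole 3 (subtracted): ⌀0.8, A = 0.50265 cm², x = 13.5 cm, Ī = 0.020106 cm⁴.
By symmetry the centroid is at mid-width, x̄ = 9 cm.
Transfer each piece to the vertical centroidal axis using Ī + A·d² with d = x − 9:
  plate: d = 0 cm → contributes +1 215 cm⁴
  hole 1: d = -4.5 cm → contributes −10.199 cm⁴
  hole 2: d = 0 cm → contributes −0.020106 cm⁴
  hole 3: d = 4.5 cm → contributes −10.199 cm⁴
Total I = 1194.6 cm⁴.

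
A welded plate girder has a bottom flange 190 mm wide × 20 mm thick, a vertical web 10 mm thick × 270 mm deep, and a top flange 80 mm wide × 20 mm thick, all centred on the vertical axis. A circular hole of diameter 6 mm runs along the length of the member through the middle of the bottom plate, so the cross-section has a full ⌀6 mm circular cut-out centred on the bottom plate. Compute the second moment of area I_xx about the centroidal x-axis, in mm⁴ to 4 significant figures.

Split into non-overlapping primitives; take the origin at the lower-left of the bounding box.
Bottom plate: 190 × 20, A = 3 800 mm², y = 10 mm, Ī = 126 667 mm⁴.
Web plate: 10 × 270, A = 2 700 mm², y = 155 mm, Ī = 16 402 500 mm⁴.
Top plate: 80 × 20, A = 1 600 mm², y = 300 mm, Ī = 53333.3 mm⁴.
Hole (subtracted): ⌀6, A = 28.2743 mm², y = 10 mm, Ī = 63.6173 mm⁴.
Centroid: ȳ = ΣA·y / ΣA = 115.987 mm.
Transfer each piece to the centroidal x-axis using Ī + A·d² with d = y − 115.987:
  bottom plate: d = -105.987 mm → contributes +42 813 195 mm⁴
  web plate: d = 39.0128 mm → contributes +20 511 886 mm⁴
  top plate: d = 184.013 mm → contributes +54 230 441 mm⁴
  hole: d = -105.987 mm → contributes −317 678 mm⁴
Total I = 117 237 845 mm⁴.

I_xx ≈ 1.172 × 10⁸ mm⁴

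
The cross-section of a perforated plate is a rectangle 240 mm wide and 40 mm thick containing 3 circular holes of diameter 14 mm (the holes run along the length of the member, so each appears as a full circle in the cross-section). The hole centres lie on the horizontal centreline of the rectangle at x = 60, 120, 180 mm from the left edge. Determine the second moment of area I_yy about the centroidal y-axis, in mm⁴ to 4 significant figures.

I_yy ≈ 4.497 × 10⁷ mm⁴

Decompose the section into non-overlapping parts with the origin at the bottom-left of its bounding rectangle.
Plate: 240 × 40, A = 9 600 mm², x = 120 mm, Ī = 46 080 000 mm⁴.
Hole 1 (subtracted): ⌀14, A = 153.938 mm², x = 60 mm, Ī = 1885.74 mm⁴.
Hole 2 (subtracted): ⌀14, A = 153.938 mm², x = 120 mm, Ī = 1885.74 mm⁴.
Hole 3 (subtracted): ⌀14, A = 153.938 mm², x = 180 mm, Ī = 1885.74 mm⁴.
By symmetry the centroid is at mid-width, x̄ = 120 mm.
Transfer each piece to the centroidal y-axis using Ī + A·d² with d = x − 120:
  plate: d = 0 mm → contributes +46 080 000 mm⁴
  hole 1: d = -60 mm → contributes −556 063 mm⁴
  hole 2: d = 0 mm → contributes −1885.74 mm⁴
  hole 3: d = 60 mm → contributes −556 063 mm⁴
Total I = 44 965 989 mm⁴.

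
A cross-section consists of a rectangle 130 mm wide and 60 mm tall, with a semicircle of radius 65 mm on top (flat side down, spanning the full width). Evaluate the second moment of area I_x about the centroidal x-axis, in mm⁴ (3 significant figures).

I_x ≈ 1.62 × 10⁷ mm⁴

Decompose the section into non-overlapping parts with the origin at the bottom-left of its bounding rectangle.
Rectangular body: 130 × 60, A = 7 800 mm², y = 30 mm, Ī = 2 340 000 mm⁴.
Semicircular cap: semicircle r = 65, A = 6636.6 mm², y = 87.587 mm, Ī = 1 959 230 mm⁴.
Centroid: ȳ = ΣA·y / ΣA = 56.473 mm.
Transfer each piece to the centroidal x-axis using Ī + A·d² with d = y − 56.473:
  rectangular body: d = -26.473 mm → contributes +7 806 430 mm⁴
  semicircular cap: d = 31.114 mm → contributes +8 383 915 mm⁴
Total I = 16 190 345 mm⁴.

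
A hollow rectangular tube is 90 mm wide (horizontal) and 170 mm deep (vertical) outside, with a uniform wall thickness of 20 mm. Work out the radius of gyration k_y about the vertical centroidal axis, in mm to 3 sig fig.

k_y ≈ 31.9 mm

Break the section into simple shapes (no overlaps), measuring from the bottom-left corner of the bounding box.
Outer rectangle: 90 × 170, A = 15 300 mm², x = 45 mm, Ī = 10 327 500 mm⁴.
Inner void (subtracted): 50 × 130, A = 6 500 mm², x = 45 mm, Ī = 1 354 167 mm⁴.
By symmetry the centroid is at mid-width, x̄ = 45 mm.
All pieces are centred on the vertical centroidal axis, so I = ΣĪ (holes subtracted) = 8 973 333 mm⁴.
Radius of gyration: k = √(I/A) = √(8 973 333 / 8 800) = 31.933 mm.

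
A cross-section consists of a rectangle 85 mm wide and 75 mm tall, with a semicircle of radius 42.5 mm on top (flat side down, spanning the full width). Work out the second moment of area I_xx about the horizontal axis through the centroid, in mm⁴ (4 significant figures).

Break the section into simple shapes (no overlaps), measuring from the bottom-left corner of the bounding box.
Rectangular body: 85 × 75, A = 6 375 mm², y = 37.5 mm, Ī = 2 988 281 mm⁴.
Semicircular cap: semicircle r = 42.5, A = 2837.25 mm², y = 93.0376 mm, Ī = 358 086 mm⁴.
Centroid: ȳ = ΣA·y / ΣA = 54.6048 mm.
Transfer each piece to the horizontal axis through the centroid using Ī + A·d² with d = y − 54.6048:
  rectangular body: d = -17.1048 mm → contributes +4 853 448 mm⁴
  semicircular cap: d = 38.4327 mm → contributes +4 548 918 mm⁴
Total I = 9 402 366 mm⁴.

I_xx ≈ 9.402 × 10⁶ mm⁴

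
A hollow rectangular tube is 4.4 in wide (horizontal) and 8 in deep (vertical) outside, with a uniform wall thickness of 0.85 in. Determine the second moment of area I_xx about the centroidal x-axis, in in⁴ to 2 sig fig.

Break the section into simple shapes (no overlaps), measuring from the bottom-left corner of the bounding box.
Outer rectangle: 4.4 × 8, A = 35.2 in², y = 4 in, Ī = 187.7 in⁴.
Inner void (subtracted): 2.7 × 6.3, A = 17.01 in², y = 4 in, Ī = 56.26 in⁴.
By symmetry the centroid is at mid-height, ȳ = 4 in.
All pieces are centred on the centroidal x-axis, so I = ΣĪ (holes subtracted) = 131.5 in⁴.

I_xx ≈ 130 in⁴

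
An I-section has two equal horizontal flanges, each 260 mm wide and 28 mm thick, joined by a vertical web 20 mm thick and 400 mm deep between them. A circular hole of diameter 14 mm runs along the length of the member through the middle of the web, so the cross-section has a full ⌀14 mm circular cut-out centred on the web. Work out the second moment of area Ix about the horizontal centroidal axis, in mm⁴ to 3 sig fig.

Ix ≈ 7.74 × 10⁸ mm⁴

Decompose the section into non-overlapping parts with the origin at the bottom-left of its bounding rectangle.
Bottom flange: 260 × 28, A = 7 280 mm², y = 14 mm, Ī = 475 627 mm⁴.
Web: 20 × 400, A = 8 000 mm², y = 228 mm, Ī = 106 666 667 mm⁴.
Top flange: 260 × 28, A = 7 280 mm², y = 442 mm, Ī = 475 627 mm⁴.
Hole (subtracted): ⌀14, A = 153.94 mm², y = 228 mm, Ī = 1885.7 mm⁴.
By symmetry the centroid is at mid-height, ȳ = 228 mm.
Transfer each piece to the horizontal centroidal axis using Ī + A·d² with d = y − 228:
  bottom flange: d = -214 mm → contributes +333 870 507 mm⁴
  web: d = 0 mm → contributes +106 666 667 mm⁴
  top flange: d = 214 mm → contributes +333 870 507 mm⁴
  hole: d = 0 mm → contributes −1885.7 mm⁴
Total I = 774 405 794 mm⁴.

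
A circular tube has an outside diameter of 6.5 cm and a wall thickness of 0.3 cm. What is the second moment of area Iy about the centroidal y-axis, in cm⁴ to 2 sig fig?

Split into non-overlapping primitives; take the origin at the lower-left of the bounding box.
Outer circle: ⌀6.5, A = 33.18 cm², x = 3.25 cm, Ī = 87.62 cm⁴.
Bore (subtracted): ⌀5.9, A = 27.34 cm², x = 3.25 cm, Ī = 59.48 cm⁴.
By symmetry the centroid is at mid-width, x̄ = 3.25 cm.
All pieces are centred on the centroidal y-axis, so I = ΣĪ (holes subtracted) = 28.14 cm⁴.

Iy ≈ 28 cm⁴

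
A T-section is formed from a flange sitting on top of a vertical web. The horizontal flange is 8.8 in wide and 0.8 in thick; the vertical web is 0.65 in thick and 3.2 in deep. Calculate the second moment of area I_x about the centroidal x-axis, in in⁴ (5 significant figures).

I_x ≈ 8.5729 in⁴

Split into non-overlapping primitives; take the origin at the lower-left of the bounding box.
Flange: 8.8 × 0.8, A = 7.04 in², y = 3.6 in, Ī = 0.3754667 in⁴.
Web: 0.65 × 3.2, A = 2.08 in², y = 1.6 in, Ī = 1.774933 in⁴.
Centroid: ȳ = ΣA·y / ΣA = 3.14386 in.
Transfer each piece to the centroidal x-axis using Ī + A·d² with d = y − 3.14386:
  flange: d = 0.4561404 in → contributes +1.840237 in⁴
  web: d = -1.54386 in → contributes +6.732619 in⁴
Total I = 8.572856 in⁴.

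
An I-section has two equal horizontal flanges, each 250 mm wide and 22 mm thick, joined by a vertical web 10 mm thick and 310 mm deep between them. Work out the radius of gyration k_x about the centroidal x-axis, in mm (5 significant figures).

Treat the section as a set of non-overlapping primitives; coordinates are from the bounding-box lower-left.
Bottom flange: 250 × 22, A = 5 500 mm², y = 11 mm, Ī = 221833.3 mm⁴.
Web: 10 × 310, A = 3 100 mm², y = 177 mm, Ī = 24 825 833 mm⁴.
Top flange: 250 × 22, A = 5 500 mm², y = 343 mm, Ī = 221833.3 mm⁴.
By symmetry the centroid is at mid-height, ȳ = 177 mm.
Transfer each piece to the centroidal x-axis using Ī + A·d² with d = y − 177:
  bottom flange: d = -166 mm → contributes +151 779 833 mm⁴
  web: d = 0 mm → contributes +24 825 833 mm⁴
  top flange: d = 166 mm → contributes +151 779 833 mm⁴
Total I = 328 385 500 mm⁴.
Radius of gyration: k = √(I/A) = √(328 385 500 / 14 100) = 152.6098 mm.

k_x ≈ 152.61 mm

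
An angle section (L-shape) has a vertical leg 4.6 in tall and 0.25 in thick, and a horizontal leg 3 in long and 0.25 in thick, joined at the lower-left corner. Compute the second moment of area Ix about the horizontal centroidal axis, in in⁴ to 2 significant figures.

Ix ≈ 4.1 in⁴

Split into non-overlapping primitives; take the origin at the lower-left of the bounding box.
Vertical leg: 0.25 × 4.6, A = 1.15 in², y = 2.3 in, Ī = 2.028 in⁴.
Horizontal leg (remainder): 2.75 × 0.25, A = 0.6875 in², y = 0.125 in, Ī = 0.003581 in⁴.
Centroid: ȳ = ΣA·y / ΣA = 1.486 in.
Transfer each piece to the horizontal centroidal axis using Ī + A·d² with d = y − 1.486:
  vertical leg: d = 0.8138 in → contributes +2.789 in⁴
  horizontal leg (remainder): d = -1.361 in → contributes +1.277 in⁴
Total I = 4.067 in⁴.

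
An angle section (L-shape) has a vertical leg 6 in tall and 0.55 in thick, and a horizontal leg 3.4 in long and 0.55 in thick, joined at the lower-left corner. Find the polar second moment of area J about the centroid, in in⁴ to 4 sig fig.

J ≈ 22.05 in⁴

Split into non-overlapping primitives; take the origin at the lower-left of the bounding box.
Vertical leg: 0.55 × 6, A = 3.3 in², y = 3 in, Ī = 9.9 in⁴.
Horizontal leg (remainder): 2.85 × 0.55, A = 1.5675 in², y = 0.275 in, Ī = 0.0395141 in⁴.
Centroid: ȳ = ΣA·y / ΣA = 2.12246 in.
Transfer each piece to the centroidal x-axis using Ī + A·d² with d = y − 2.12246:
  vertical leg: d = 0.877542 in → contributes +12.4413 in⁴
  horizontal leg (remainder): d = -1.84746 in → contributes +5.38955 in⁴
Total I = 17.8308 in⁴.
For the y-axis: x̄ = 0.822458 in.
Repeating about the centroidal y-axis gives I_y = 4.21543 in⁴.
Polar second moment: J = I_x + I_y = 22.0462 in⁴.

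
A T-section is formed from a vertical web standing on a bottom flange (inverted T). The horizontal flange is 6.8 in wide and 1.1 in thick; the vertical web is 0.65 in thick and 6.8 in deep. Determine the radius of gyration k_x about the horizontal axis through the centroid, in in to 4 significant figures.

k_x ≈ 2.267 in

Treat the section as a set of non-overlapping primitives; coordinates are from the bounding-box lower-left.
Flange: 6.8 × 1.1, A = 7.48 in², y = 0.55 in, Ī = 0.754233 in⁴.
Web: 0.65 × 6.8, A = 4.42 in², y = 4.5 in, Ī = 17.0317 in⁴.
Centroid: ȳ = ΣA·y / ΣA = 2.01714 in.
Transfer each piece to the horizontal axis through the centroid using Ī + A·d² with d = y − 2.01714:
  flange: d = -1.46714 in → contributes +16.855 in⁴
  web: d = 2.48286 in → contributes +44.2792 in⁴
Total I = 61.1342 in⁴.
Radius of gyration: k = √(I/A) = √(61.1342 / 11.9) = 2.26657 in.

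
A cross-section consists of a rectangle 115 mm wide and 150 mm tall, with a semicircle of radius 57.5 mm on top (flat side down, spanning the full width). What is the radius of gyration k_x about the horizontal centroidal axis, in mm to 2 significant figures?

k_x ≈ 57 mm

Break the section into simple shapes (no overlaps), measuring from the bottom-left corner of the bounding box.
Rectangular body: 115 × 150, A = 17 250 mm², y = 75 mm, Ī = 32 343 750 mm⁴.
Semicircular cap: semicircle r = 57.5, A = 5 193 mm², y = 174.4 mm, Ī = 1 199 785 mm⁴.
Centroid: ȳ = ΣA·y / ΣA = 98 mm.
Transfer each piece to the horizontal centroidal axis using Ī + A·d² with d = y − 98:
  rectangular body: d = -23 mm → contributes +41 470 723 mm⁴
  semicircular cap: d = 76.4 mm → contributes +31 514 977 mm⁴
Total I = 72 985 700 mm⁴.
Radius of gyration: k = √(I/A) = √(72 985 700 / 22 443) = 57.03 mm.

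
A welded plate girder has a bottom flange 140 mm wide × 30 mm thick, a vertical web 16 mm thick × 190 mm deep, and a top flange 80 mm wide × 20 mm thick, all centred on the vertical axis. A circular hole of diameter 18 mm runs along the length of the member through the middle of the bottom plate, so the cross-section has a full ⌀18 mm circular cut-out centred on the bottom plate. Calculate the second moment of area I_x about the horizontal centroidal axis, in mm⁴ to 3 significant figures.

Treat the section as a set of non-overlapping primitives; coordinates are from the bounding-box lower-left.
Bottom plate: 140 × 30, A = 4 200 mm², y = 15 mm, Ī = 315 000 mm⁴.
Web plate: 16 × 190, A = 3 040 mm², y = 125 mm, Ī = 9 145 333 mm⁴.
Top plate: 80 × 20, A = 1 600 mm², y = 230 mm, Ī = 53 333 mm⁴.
Hole (subtracted): ⌀18, A = 254.47 mm², y = 15 mm, Ī = 5 153 mm⁴.
Centroid: ȳ = ΣA·y / ΣA = 94.017 mm.
Transfer each piece to the horizontal centroidal axis using Ī + A·d² with d = y − 94.017:
  bottom plate: d = -79.017 mm → contributes +26 538 258 mm⁴
  web plate: d = 30.983 mm → contributes +12 063 634 mm⁴
  top plate: d = 135.98 mm → contributes +29 639 683 mm⁴
  hole: d = -79.017 mm → contributes −1 593 964 mm⁴
Total I = 66 647 610 mm⁴.

I_x ≈ 6.66 × 10⁷ mm⁴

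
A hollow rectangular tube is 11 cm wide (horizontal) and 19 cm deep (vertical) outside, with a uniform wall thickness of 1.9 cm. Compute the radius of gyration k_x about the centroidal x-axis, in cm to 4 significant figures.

k_x ≈ 6.480 cm

Split into non-overlapping primitives; take the origin at the lower-left of the bounding box.
Outer rectangle: 11 × 19, A = 209 cm², y = 9.5 cm, Ī = 6287.42 cm⁴.
Inner void (subtracted): 7.2 × 15.2, A = 109.44 cm², y = 9.5 cm, Ī = 2107.08 cm⁴.
By symmetry the centroid is at mid-height, ȳ = 9.5 cm.
All pieces are centred on the centroidal x-axis, so I = ΣĪ (holes subtracted) = 4180.33 cm⁴.
Radius of gyration: k = √(I/A) = √(4180.33 / 99.56) = 6.47982 cm.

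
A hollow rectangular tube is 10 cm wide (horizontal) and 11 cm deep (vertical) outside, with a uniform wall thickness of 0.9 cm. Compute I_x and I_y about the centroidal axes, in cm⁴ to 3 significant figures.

I_x ≈ 577 cm⁴, I_y ≈ 494 cm⁴

Split into non-overlapping primitives; take the origin at the lower-left of the bounding box.
Outer rectangle: 10 × 11, A = 110 cm², y = 5.5 cm, Ī = 1109.2 cm⁴.
Inner void (subtracted): 8.2 × 9.2, A = 75.44 cm², y = 5.5 cm, Ī = 532.1 cm⁴.
By symmetry the centroid is at mid-height, ȳ = 5.5 cm.
All pieces are centred on the centroidal x-axis, so I = ΣĪ (holes subtracted) = 577.06 cm⁴.
Repeating about the centroidal y-axis gives I_y = 493.95 cm⁴.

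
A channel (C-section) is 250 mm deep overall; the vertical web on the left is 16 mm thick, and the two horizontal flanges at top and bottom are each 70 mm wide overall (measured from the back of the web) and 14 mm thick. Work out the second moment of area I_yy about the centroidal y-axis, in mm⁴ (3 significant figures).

Decompose the section into non-overlapping parts with the origin at the bottom-left of its bounding rectangle.
Web: 16 × 250, A = 4 000 mm², x = 8 mm, Ī = 85 333 mm⁴.
Top flange (beyond web): 54 × 14, A = 756 mm², x = 43 mm, Ī = 183 708 mm⁴.
Bottom flange (beyond web): 54 × 14, A = 756 mm², x = 43 mm, Ī = 183 708 mm⁴.
Centroid: x̄ = ΣA·x / ΣA = 17.601 mm.
Transfer each piece to the centroidal y-axis using Ī + A·d² with d = x − 17.601:
  web: d = -9.6009 mm → contributes +454 040 mm⁴
  top flange (beyond web): d = 25.399 mm → contributes +671 416 mm⁴
  bottom flange (beyond web): d = 25.399 mm → contributes +671 416 mm⁴
Total I = 1 796 871 mm⁴.

I_yy ≈ 1.80 × 10⁶ mm⁴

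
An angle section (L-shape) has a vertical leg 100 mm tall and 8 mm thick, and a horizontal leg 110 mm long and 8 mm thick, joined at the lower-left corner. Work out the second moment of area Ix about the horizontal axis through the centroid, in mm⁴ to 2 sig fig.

Treat the section as a set of non-overlapping primitives; coordinates are from the bounding-box lower-left.
Vertical leg: 8 × 100, A = 800 mm², y = 50 mm, Ī = 666 667 mm⁴.
Horizontal leg (remainder): 102 × 8, A = 816 mm², y = 4 mm, Ī = 4 352 mm⁴.
Centroid: ȳ = ΣA·y / ΣA = 26.77 mm.
Transfer each piece to the horizontal axis through the centroid using Ī + A·d² with d = y − 26.77:
  vertical leg: d = 23.23 mm → contributes +1 098 288 mm⁴
  horizontal leg (remainder): d = -22.77 mm → contributes +427 511 mm⁴
Total I = 1 525 799 mm⁴.

Ix ≈ 1.5 × 10⁶ mm⁴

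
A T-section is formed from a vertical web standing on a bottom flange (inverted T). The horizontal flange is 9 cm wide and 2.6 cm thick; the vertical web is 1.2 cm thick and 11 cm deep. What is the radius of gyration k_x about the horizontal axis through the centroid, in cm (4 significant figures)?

Treat the section as a set of non-overlapping primitives; coordinates are from the bounding-box lower-left.
Flange: 9 × 2.6, A = 23.4 cm², y = 1.3 cm, Ī = 13.182 cm⁴.
Web: 1.2 × 11, A = 13.2 cm², y = 8.1 cm, Ī = 133.1 cm⁴.
Centroid: ȳ = ΣA·y / ΣA = 3.75246 cm.
Transfer each piece to the horizontal axis through the centroid using Ī + A·d² with d = y − 3.75246:
  flange: d = -2.45246 cm → contributes +153.923 cm⁴
  web: d = 4.34754 cm → contributes +382.595 cm⁴
Total I = 536.517 cm⁴.
Radius of gyration: k = √(I/A) = √(536.517 / 36.6) = 3.8287 cm.

k_x ≈ 3.829 cm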